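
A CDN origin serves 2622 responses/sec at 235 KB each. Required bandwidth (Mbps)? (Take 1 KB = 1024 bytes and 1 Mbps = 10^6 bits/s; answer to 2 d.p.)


Formula: Mbps = payload_bytes * RPS * 8 / 1e6
Payload per request = 235 KB = 235 * 1024 = 240640 bytes
Total bytes/sec = 240640 * 2622 = 630958080
Total bits/sec = 630958080 * 8 = 5047664640
Mbps = 5047664640 / 1e6 = 5047.66

5047.66 Mbps


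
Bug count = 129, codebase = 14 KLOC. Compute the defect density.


Defect density = defects / KLOC
Defect density = 129 / 14
Defect density = 9.214 defects/KLOC

9.214 defects/KLOC


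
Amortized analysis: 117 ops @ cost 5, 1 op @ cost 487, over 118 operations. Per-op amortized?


Formula: Amortized cost = Total cost / Operations
Total cost = (117 * 5) + (1 * 487)
Total cost = 585 + 487 = 1072
Amortized = 1072 / 118 = 9.0847

9.0847


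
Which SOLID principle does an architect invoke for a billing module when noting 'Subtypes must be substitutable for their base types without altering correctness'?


This describes the Liskov Substitution Principle (LSP)

Liskov Substitution Principle (LSP)


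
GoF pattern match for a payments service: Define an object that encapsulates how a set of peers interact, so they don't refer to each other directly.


This matches the Mediator pattern

Mediator


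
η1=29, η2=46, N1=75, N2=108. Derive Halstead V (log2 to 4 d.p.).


Formula: V = N * log2(η), where N = N1 + N2 and η = η1 + η2
η = 29 + 46 = 75
N = 75 + 108 = 183
log2(75) ≈ 6.2288
V = 183 * 6.2288 = 1139.87

1139.87


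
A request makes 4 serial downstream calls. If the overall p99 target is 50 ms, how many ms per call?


Formula: per_stage = total_budget / stages
per_stage = 50 / 4
per_stage = 12.5 ms

12.5 ms


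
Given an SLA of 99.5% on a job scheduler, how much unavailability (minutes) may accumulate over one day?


Formula: allowed downtime = period * (100 - SLA) / 100
Period (day) = 1440 minutes
Unavailability fraction = (100 - 99.5) / 100
Allowed downtime = 1440 * (100 - 99.5) / 100
Allowed downtime = 7.2 minutes

7.2 minutes


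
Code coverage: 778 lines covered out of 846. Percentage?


Coverage = covered / total * 100
Coverage = 778 / 846 * 100
Coverage = 91.96%

91.96%


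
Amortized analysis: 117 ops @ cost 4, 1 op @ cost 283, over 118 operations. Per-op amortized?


Formula: Amortized cost = Total cost / Operations
Total cost = (117 * 4) + (1 * 283)
Total cost = 468 + 283 = 751
Amortized = 751 / 118 = 6.3644

6.3644


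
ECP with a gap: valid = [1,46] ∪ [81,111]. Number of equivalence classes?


Valid ranges: [1,46] and [81,111]
Class 1: x < 1 — invalid
Class 2: 1 ≤ x ≤ 46 — valid
Class 3: 46 < x < 81 — invalid (gap between ranges)
Class 4: 81 ≤ x ≤ 111 — valid
Class 5: x > 111 — invalid
Total equivalence classes: 5

5 equivalence classes


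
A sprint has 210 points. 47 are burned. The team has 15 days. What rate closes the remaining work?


Formula: Required rate = Remaining points / Days left
Remaining = 210 - 47 = 163 points
Required rate = 163 / 15 = 10.87 points/day

10.87 points/day


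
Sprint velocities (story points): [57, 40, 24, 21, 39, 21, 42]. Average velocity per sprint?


Formula: Avg velocity = Total points / Number of sprints
Points: [57, 40, 24, 21, 39, 21, 42]
Sum = 57 + 40 + 24 + 21 + 39 + 21 + 42 = 244
Avg velocity = 244 / 7 = 34.86 points/sprint

34.86 points/sprint


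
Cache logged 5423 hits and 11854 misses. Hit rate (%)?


Formula: hit rate = hits / (hits + misses) * 100
hit rate = 5423 / (5423 + 11854) * 100
hit rate = 5423 / 17277 * 100
hit rate = 31.39%

31.39%


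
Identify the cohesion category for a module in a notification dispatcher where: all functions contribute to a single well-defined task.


Reasoning: Best: single purpose
Type: Functional cohesion

Functional cohesion


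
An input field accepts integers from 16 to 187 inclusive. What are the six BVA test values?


Range: [16, 187]
Boundaries: just below min, min, min+1, max-1, max, just above max
Values: [15, 16, 17, 186, 187, 188]

[15, 16, 17, 186, 187, 188]


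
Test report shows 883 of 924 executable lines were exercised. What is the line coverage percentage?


Coverage = covered / total * 100
Coverage = 883 / 924 * 100
Coverage = 95.56%

95.56%


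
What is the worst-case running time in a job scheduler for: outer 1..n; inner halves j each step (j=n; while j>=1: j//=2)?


Reasoning: n times log n
Complexity: O(n log n)

O(n log n)


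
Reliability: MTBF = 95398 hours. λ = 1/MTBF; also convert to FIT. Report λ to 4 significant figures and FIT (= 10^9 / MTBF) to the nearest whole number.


Formula: λ = 1 / MTBF; FIT = λ × 1e9 = 1e9 / MTBF
λ = 1 / 95398 ≈ 1.048e-05 failures/hour
FIT = 1e9 / 95398 ≈ 10482 failures per 1e9 hours (nearest whole number)

λ = 1.048e-05 /h, FIT = 10482


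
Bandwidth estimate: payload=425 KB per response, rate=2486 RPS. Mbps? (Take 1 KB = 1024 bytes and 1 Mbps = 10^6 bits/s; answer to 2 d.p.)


Formula: Mbps = payload_bytes * RPS * 8 / 1e6
Payload per request = 425 KB = 425 * 1024 = 435200 bytes
Total bytes/sec = 435200 * 2486 = 1081907200
Total bits/sec = 1081907200 * 8 = 8655257600
Mbps = 8655257600 / 1e6 = 8655.26

8655.26 Mbps


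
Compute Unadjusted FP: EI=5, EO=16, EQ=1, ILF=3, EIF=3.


UFP = EI*4 + EO*5 + EQ*4 + ILF*10 + EIF*7
UFP = 5*4 + 16*5 + 1*4 + 3*10 + 3*7
UFP = 20 + 80 + 4 + 30 + 21
UFP = 155

155


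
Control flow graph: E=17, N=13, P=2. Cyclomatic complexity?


Formula: V(G) = E - N + 2P
V(G) = 17 - 13 + 2*2
V(G) = 4 + 4
V(G) = 8

8


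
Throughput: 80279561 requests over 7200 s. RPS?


Formula: throughput = requests / seconds
throughput = 80279561 / 7200
throughput = 11149.94 requests/second

11149.94 requests/second


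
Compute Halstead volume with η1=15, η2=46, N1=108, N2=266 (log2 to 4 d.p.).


Formula: V = N * log2(η), where N = N1 + N2 and η = η1 + η2
η = 15 + 46 = 61
N = 108 + 266 = 374
log2(61) ≈ 5.9307
V = 374 * 5.9307 = 2218.08

2218.08


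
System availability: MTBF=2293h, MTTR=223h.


Availability = MTBF / (MTBF + MTTR)
Availability = 2293 / (2293 + 223)
Availability = 2293 / 2516
Availability = 91.1367%

91.1367%


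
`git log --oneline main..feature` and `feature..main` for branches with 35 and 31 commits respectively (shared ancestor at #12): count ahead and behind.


Common ancestor: commit #12
feature commits after divergence: 35 - 12 = 23
main commits after divergence: 31 - 12 = 19
feature is 23 commits ahead of main
main is 19 commits ahead of feature

feature ahead: 23, main ahead: 19


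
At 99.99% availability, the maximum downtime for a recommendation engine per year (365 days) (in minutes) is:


Formula: allowed downtime = period * (100 - SLA) / 100
Period (year (365 days)) = 525600 minutes
Unavailability fraction = (100 - 99.99) / 100
Allowed downtime = 525600 * (100 - 99.99) / 100
Allowed downtime = 52.56 minutes

52.56 minutes


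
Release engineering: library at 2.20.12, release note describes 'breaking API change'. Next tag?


Current: 2.20.12
Change category: 'breaking API change' → major bump
SemVer rule: major bump → increment MAJOR, reset MINOR and PATCH to 0
New: 3.0.0

3.0.0


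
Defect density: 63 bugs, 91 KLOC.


Defect density = defects / KLOC
Defect density = 63 / 91
Defect density = 0.692 defects/KLOC

0.692 defects/KLOC


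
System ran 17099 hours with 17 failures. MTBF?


Formula: MTBF = Total operating time / Number of failures
MTBF = 17099 / 17
MTBF = 1005.82 hours

1005.82 hours


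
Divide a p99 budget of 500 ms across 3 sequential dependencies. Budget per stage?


Formula: per_stage = total_budget / stages
per_stage = 500 / 3
per_stage = 166.67 ms

166.67 ms


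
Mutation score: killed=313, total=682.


Mutation score = killed / total * 100
Mutation score = 313 / 682 * 100
Mutation score = 45.89%

45.89%


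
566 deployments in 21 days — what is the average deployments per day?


Formula: deployments per day = releases / days
= 566 / 21
= 26.952 deploys/day
(equivalently, 188.67 deploys/week)

26.952 deploys/day


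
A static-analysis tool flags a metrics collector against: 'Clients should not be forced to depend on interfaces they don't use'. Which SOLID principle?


This describes the Interface Segregation Principle (ISP)

Interface Segregation Principle (ISP)


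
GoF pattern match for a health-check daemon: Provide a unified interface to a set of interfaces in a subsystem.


This matches the Facade pattern

Facade


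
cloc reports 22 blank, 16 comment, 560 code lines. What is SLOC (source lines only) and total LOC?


Total LOC = blank + comment + code
Total LOC = 22 + 16 + 560 = 598
SLOC (source only) = code = 560

Total LOC: 598, SLOC: 560


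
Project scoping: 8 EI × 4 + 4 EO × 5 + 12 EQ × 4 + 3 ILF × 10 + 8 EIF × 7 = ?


UFP = EI*4 + EO*5 + EQ*4 + ILF*10 + EIF*7
UFP = 8*4 + 4*5 + 12*4 + 3*10 + 8*7
UFP = 32 + 20 + 48 + 30 + 56
UFP = 186

186


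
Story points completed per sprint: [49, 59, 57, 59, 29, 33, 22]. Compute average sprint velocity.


Formula: Avg velocity = Total points / Number of sprints
Points: [49, 59, 57, 59, 29, 33, 22]
Sum = 49 + 59 + 57 + 59 + 29 + 33 + 22 = 308
Avg velocity = 308 / 7 = 44.0 points/sprint

44.0 points/sprint


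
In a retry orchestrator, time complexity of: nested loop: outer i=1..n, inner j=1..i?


Reasoning: triangle: n(n+1)/2 ~ n^2/2
Complexity: O(n^2)

O(n^2)


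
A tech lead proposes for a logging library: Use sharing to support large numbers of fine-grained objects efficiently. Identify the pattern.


This matches the Flyweight pattern

Flyweight


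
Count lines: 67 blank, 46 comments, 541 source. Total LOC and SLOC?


Total LOC = blank + comment + code
Total LOC = 67 + 46 + 541 = 654
SLOC (source only) = code = 541

Total LOC: 654, SLOC: 541


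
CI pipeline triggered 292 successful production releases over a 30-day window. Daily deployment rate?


Formula: deployments per day = releases / days
= 292 / 30
= 9.733 deploys/day
(equivalently, 68.13 deploys/week)

9.733 deploys/day


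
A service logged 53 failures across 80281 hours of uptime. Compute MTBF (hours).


Formula: MTBF = Total operating time / Number of failures
MTBF = 80281 / 53
MTBF = 1514.74 hours

1514.74 hours


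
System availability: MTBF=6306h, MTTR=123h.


Availability = MTBF / (MTBF + MTTR)
Availability = 6306 / (6306 + 123)
Availability = 6306 / 6429
Availability = 98.0868%

98.0868%


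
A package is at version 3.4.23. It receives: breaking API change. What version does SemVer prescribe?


Current: 3.4.23
Change category: 'breaking API change' → major bump
SemVer rule: major bump → increment MAJOR, reset MINOR and PATCH to 0
New: 4.0.0

4.0.0


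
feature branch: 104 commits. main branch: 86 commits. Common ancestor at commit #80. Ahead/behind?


Common ancestor: commit #80
feature commits after divergence: 104 - 80 = 24
main commits after divergence: 86 - 80 = 6
feature is 24 commits ahead of main
main is 6 commits ahead of feature

feature ahead: 24, main ahead: 6


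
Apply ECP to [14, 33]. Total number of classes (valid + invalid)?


Valid range: [14, 33]
Class 1: x < 14 — invalid
Class 2: 14 ≤ x ≤ 33 — valid
Class 3: x > 33 — invalid
Total equivalence classes: 3

3 equivalence classes


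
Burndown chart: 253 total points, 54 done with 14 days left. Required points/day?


Formula: Required rate = Remaining points / Days left
Remaining = 253 - 54 = 199 points
Required rate = 199 / 14 = 14.21 points/day

14.21 points/day


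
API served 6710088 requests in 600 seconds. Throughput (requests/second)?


Formula: throughput = requests / seconds
throughput = 6710088 / 600
throughput = 11183.48 requests/second

11183.48 requests/second


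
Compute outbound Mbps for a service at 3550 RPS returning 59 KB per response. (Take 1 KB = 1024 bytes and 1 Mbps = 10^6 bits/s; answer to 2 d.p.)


Formula: Mbps = payload_bytes * RPS * 8 / 1e6
Payload per request = 59 KB = 59 * 1024 = 60416 bytes
Total bytes/sec = 60416 * 3550 = 214476800
Total bits/sec = 214476800 * 8 = 1715814400
Mbps = 1715814400 / 1e6 = 1715.81

1715.81 Mbps


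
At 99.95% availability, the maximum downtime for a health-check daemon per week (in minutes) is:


Formula: allowed downtime = period * (100 - SLA) / 100
Period (week) = 10080 minutes
Unavailability fraction = (100 - 99.95) / 100
Allowed downtime = 10080 * (100 - 99.95) / 100
Allowed downtime = 5.04 minutes

5.04 minutes


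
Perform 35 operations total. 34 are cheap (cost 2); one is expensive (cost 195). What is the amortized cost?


Formula: Amortized cost = Total cost / Operations
Total cost = (34 * 2) + (1 * 195)
Total cost = 68 + 195 = 263
Amortized = 263 / 35 = 7.5143

7.5143


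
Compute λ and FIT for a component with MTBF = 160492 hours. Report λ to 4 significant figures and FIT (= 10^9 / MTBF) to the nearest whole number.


Formula: λ = 1 / MTBF; FIT = λ × 1e9 = 1e9 / MTBF
λ = 1 / 160492 ≈ 6.231e-06 failures/hour
FIT = 1e9 / 160492 ≈ 6231 failures per 1e9 hours (nearest whole number)

λ = 6.231e-06 /h, FIT = 6231


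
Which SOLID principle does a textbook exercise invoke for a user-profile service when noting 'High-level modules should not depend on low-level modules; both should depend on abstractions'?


This describes the Dependency Inversion Principle (DIP)

Dependency Inversion Principle (DIP)


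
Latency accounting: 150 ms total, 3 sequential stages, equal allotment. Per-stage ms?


Formula: per_stage = total_budget / stages
per_stage = 150 / 3
per_stage = 50.0 ms

50.0 ms


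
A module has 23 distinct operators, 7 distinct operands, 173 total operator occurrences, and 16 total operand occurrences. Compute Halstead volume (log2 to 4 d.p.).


Formula: V = N * log2(η), where N = N1 + N2 and η = η1 + η2
η = 23 + 7 = 30
N = 173 + 16 = 189
log2(30) ≈ 4.9069
V = 189 * 4.9069 = 927.40

927.40


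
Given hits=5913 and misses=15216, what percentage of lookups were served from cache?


Formula: hit rate = hits / (hits + misses) * 100
hit rate = 5913 / (5913 + 15216) * 100
hit rate = 5913 / 21129 * 100
hit rate = 27.99%

27.99%


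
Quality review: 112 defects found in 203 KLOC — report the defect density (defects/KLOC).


Defect density = defects / KLOC
Defect density = 112 / 203
Defect density = 0.552 defects/KLOC

0.552 defects/KLOC


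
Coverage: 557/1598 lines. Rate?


Coverage = covered / total * 100
Coverage = 557 / 1598 * 100
Coverage = 34.86%

34.86%


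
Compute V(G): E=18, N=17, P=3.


Formula: V(G) = E - N + 2P
V(G) = 18 - 17 + 2*3
V(G) = 1 + 6
V(G) = 7

7


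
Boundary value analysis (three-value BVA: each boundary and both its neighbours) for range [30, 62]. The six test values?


Range: [30, 62]
Boundaries: just below min, min, min+1, max-1, max, just above max
Values: [29, 30, 31, 61, 62, 63]

[29, 30, 31, 61, 62, 63]


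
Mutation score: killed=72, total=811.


Mutation score = killed / total * 100
Mutation score = 72 / 811 * 100
Mutation score = 8.88%

8.88%


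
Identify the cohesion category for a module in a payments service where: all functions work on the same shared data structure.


Reasoning: Functions share data
Type: Communicational cohesion

Communicational cohesion


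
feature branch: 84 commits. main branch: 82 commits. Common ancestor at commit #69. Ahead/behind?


Common ancestor: commit #69
feature commits after divergence: 84 - 69 = 15
main commits after divergence: 82 - 69 = 13
feature is 15 commits ahead of main
main is 13 commits ahead of feature

feature ahead: 15, main ahead: 13


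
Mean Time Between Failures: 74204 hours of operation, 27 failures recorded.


Formula: MTBF = Total operating time / Number of failures
MTBF = 74204 / 27
MTBF = 2748.3 hours

2748.3 hours


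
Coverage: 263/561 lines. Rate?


Coverage = covered / total * 100
Coverage = 263 / 561 * 100
Coverage = 46.88%

46.88%


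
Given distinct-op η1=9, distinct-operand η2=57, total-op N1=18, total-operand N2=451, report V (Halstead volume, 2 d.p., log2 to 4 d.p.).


Formula: V = N * log2(η), where N = N1 + N2 and η = η1 + η2
η = 9 + 57 = 66
N = 18 + 451 = 469
log2(66) ≈ 6.0444
V = 469 * 6.0444 = 2834.82

2834.82


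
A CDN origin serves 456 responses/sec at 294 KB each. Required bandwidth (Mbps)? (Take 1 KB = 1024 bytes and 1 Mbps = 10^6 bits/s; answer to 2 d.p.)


Formula: Mbps = payload_bytes * RPS * 8 / 1e6
Payload per request = 294 KB = 294 * 1024 = 301056 bytes
Total bytes/sec = 301056 * 456 = 137281536
Total bits/sec = 137281536 * 8 = 1098252288
Mbps = 1098252288 / 1e6 = 1098.25

1098.25 Mbps


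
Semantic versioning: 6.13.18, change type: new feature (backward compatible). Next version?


Current: 6.13.18
Change category: 'new feature (backward compatible)' → minor bump
SemVer rule: minor bump → increment MINOR, reset PATCH to 0 (MAJOR unchanged)
New: 6.14.0

6.14.0


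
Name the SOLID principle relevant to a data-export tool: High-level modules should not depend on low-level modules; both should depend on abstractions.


This describes the Dependency Inversion Principle (DIP)

Dependency Inversion Principle (DIP)


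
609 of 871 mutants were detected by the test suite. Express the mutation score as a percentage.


Mutation score = killed / total * 100
Mutation score = 609 / 871 * 100
Mutation score = 69.92%

69.92%


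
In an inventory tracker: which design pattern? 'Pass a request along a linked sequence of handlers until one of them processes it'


This matches the Chain of Responsibility pattern

Chain of Responsibility


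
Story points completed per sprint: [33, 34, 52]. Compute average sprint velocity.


Formula: Avg velocity = Total points / Number of sprints
Points: [33, 34, 52]
Sum = 33 + 34 + 52 = 119
Avg velocity = 119 / 3 = 39.67 points/sprint

39.67 points/sprint


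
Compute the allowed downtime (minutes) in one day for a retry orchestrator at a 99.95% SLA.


Formula: allowed downtime = period * (100 - SLA) / 100
Period (day) = 1440 minutes
Unavailability fraction = (100 - 99.95) / 100
Allowed downtime = 1440 * (100 - 99.95) / 100
Allowed downtime = 0.72 minutes

0.72 minutes


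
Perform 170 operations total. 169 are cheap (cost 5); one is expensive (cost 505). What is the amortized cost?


Formula: Amortized cost = Total cost / Operations
Total cost = (169 * 5) + (1 * 505)
Total cost = 845 + 505 = 1350
Amortized = 1350 / 170 = 7.9412

7.9412


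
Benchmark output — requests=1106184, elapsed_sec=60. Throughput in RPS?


Formula: throughput = requests / seconds
throughput = 1106184 / 60
throughput = 18436.4 requests/second

18436.4 requests/second


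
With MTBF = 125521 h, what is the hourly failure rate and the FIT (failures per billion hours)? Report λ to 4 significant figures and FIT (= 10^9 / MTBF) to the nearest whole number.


Formula: λ = 1 / MTBF; FIT = λ × 1e9 = 1e9 / MTBF
λ = 1 / 125521 ≈ 7.967e-06 failures/hour
FIT = 1e9 / 125521 ≈ 7967 failures per 1e9 hours (nearest whole number)

λ = 7.967e-06 /h, FIT = 7967


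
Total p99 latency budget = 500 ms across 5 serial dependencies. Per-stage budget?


Formula: per_stage = total_budget / stages
per_stage = 500 / 5
per_stage = 100.0 ms

100.0 ms


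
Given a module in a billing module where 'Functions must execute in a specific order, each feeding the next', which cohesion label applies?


Reasoning: Output of one is input to next
Type: Sequential cohesion

Sequential cohesion


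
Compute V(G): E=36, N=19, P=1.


Formula: V(G) = E - N + 2P
V(G) = 36 - 19 + 2*1
V(G) = 17 + 2
V(G) = 19

19


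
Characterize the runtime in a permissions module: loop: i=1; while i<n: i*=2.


Reasoning: i doubles each step so iterations are log2(n)
Complexity: O(log n)

O(log n)


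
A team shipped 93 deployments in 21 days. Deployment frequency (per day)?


Formula: deployments per day = releases / days
= 93 / 21
= 4.429 deploys/day
(equivalently, 31.0 deploys/week)

4.429 deploys/day


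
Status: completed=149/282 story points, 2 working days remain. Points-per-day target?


Formula: Required rate = Remaining points / Days left
Remaining = 282 - 149 = 133 points
Required rate = 133 / 2 = 66.5 points/day

66.5 points/day


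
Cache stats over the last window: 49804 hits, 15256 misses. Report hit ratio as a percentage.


Formula: hit rate = hits / (hits + misses) * 100
hit rate = 49804 / (49804 + 15256) * 100
hit rate = 49804 / 65060 * 100
hit rate = 76.55%

76.55%


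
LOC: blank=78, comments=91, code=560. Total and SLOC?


Total LOC = blank + comment + code
Total LOC = 78 + 91 + 560 = 729
SLOC (source only) = code = 560

Total LOC: 729, SLOC: 560


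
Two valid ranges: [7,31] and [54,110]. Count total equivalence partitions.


Valid ranges: [7,31] and [54,110]
Class 1: x < 7 — invalid
Class 2: 7 ≤ x ≤ 31 — valid
Class 3: 31 < x < 54 — invalid (gap between ranges)
Class 4: 54 ≤ x ≤ 110 — valid
Class 5: x > 110 — invalid
Total equivalence classes: 5

5 equivalence classes


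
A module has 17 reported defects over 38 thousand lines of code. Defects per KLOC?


Defect density = defects / KLOC
Defect density = 17 / 38
Defect density = 0.447 defects/KLOC

0.447 defects/KLOC


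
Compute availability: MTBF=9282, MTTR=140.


Availability = MTBF / (MTBF + MTTR)
Availability = 9282 / (9282 + 140)
Availability = 9282 / 9422
Availability = 98.5141%

98.5141%


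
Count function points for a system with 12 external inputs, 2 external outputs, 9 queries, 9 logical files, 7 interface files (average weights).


UFP = EI*4 + EO*5 + EQ*4 + ILF*10 + EIF*7
UFP = 12*4 + 2*5 + 9*4 + 9*10 + 7*7
UFP = 48 + 10 + 36 + 90 + 49
UFP = 233

233


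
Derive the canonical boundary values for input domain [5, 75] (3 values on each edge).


Range: [5, 75]
Boundaries: just below min, min, min+1, max-1, max, just above max
Values: [4, 5, 6, 74, 75, 76]

[4, 5, 6, 74, 75, 76]


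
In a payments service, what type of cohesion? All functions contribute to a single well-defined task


Reasoning: Best: single purpose
Type: Functional cohesion

Functional cohesion


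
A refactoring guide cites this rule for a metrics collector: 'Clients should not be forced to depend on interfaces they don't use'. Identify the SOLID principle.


This describes the Interface Segregation Principle (ISP)

Interface Segregation Principle (ISP)


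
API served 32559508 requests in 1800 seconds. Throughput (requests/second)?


Formula: throughput = requests / seconds
throughput = 32559508 / 1800
throughput = 18088.62 requests/second

18088.62 requests/second


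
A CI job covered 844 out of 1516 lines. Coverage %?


Coverage = covered / total * 100
Coverage = 844 / 1516 * 100
Coverage = 55.67%

55.67%


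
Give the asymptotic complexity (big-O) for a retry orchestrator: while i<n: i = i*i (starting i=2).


Reasoning: squaring drives double-exponential growth; iterations ~ log log n
Complexity: O(log log n)

O(log log n)


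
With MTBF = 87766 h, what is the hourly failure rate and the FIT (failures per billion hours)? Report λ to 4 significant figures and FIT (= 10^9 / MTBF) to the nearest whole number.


Formula: λ = 1 / MTBF; FIT = λ × 1e9 = 1e9 / MTBF
λ = 1 / 87766 ≈ 1.139e-05 failures/hour
FIT = 1e9 / 87766 ≈ 11394 failures per 1e9 hours (nearest whole number)

λ = 1.139e-05 /h, FIT = 11394


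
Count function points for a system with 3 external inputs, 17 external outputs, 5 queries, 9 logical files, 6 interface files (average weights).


UFP = EI*4 + EO*5 + EQ*4 + ILF*10 + EIF*7
UFP = 3*4 + 17*5 + 5*4 + 9*10 + 6*7
UFP = 12 + 85 + 20 + 90 + 42
UFP = 249

249


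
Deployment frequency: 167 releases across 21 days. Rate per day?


Formula: deployments per day = releases / days
= 167 / 21
= 7.952 deploys/day
(equivalently, 55.67 deploys/week)

7.952 deploys/day


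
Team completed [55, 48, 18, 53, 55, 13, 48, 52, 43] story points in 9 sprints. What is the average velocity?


Formula: Avg velocity = Total points / Number of sprints
Points: [55, 48, 18, 53, 55, 13, 48, 52, 43]
Sum = 55 + 48 + 18 + 53 + 55 + 13 + 48 + 52 + 43 = 385
Avg velocity = 385 / 9 = 42.78 points/sprint

42.78 points/sprint


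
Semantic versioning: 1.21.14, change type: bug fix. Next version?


Current: 1.21.14
Change category: 'bug fix' → patch bump
SemVer rule: patch bump → increment PATCH (MAJOR and MINOR unchanged)
New: 1.21.15

1.21.15


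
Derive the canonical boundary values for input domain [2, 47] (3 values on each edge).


Range: [2, 47]
Boundaries: just below min, min, min+1, max-1, max, just above max
Values: [1, 2, 3, 46, 47, 48]

[1, 2, 3, 46, 47, 48]


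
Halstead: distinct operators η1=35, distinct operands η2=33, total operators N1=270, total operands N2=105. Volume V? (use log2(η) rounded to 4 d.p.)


Formula: V = N * log2(η), where N = N1 + N2 and η = η1 + η2
η = 35 + 33 = 68
N = 270 + 105 = 375
log2(68) ≈ 6.0875
V = 375 * 6.0875 = 2282.81

2282.81


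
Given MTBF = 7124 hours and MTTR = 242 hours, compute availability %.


Availability = MTBF / (MTBF + MTTR)
Availability = 7124 / (7124 + 242)
Availability = 7124 / 7366
Availability = 96.7146%

96.7146%


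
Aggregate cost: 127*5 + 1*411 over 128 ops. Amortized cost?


Formula: Amortized cost = Total cost / Operations
Total cost = (127 * 5) + (1 * 411)
Total cost = 635 + 411 = 1046
Amortized = 1046 / 128 = 8.1719

8.1719


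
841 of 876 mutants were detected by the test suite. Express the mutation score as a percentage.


Mutation score = killed / total * 100
Mutation score = 841 / 876 * 100
Mutation score = 96.0%

96.0%


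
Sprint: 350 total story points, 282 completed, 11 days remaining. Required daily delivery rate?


Formula: Required rate = Remaining points / Days left
Remaining = 350 - 282 = 68 points
Required rate = 68 / 11 = 6.18 points/day

6.18 points/day


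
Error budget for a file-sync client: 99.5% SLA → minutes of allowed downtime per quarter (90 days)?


Formula: allowed downtime = period * (100 - SLA) / 100
Period (quarter (90 days)) = 129600 minutes
Unavailability fraction = (100 - 99.5) / 100
Allowed downtime = 129600 * (100 - 99.5) / 100
Allowed downtime = 648.0 minutes

648.0 minutes


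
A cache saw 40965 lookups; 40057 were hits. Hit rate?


Formula: hit rate = hits / (hits + misses) * 100
hit rate = 40057 / (40057 + 908) * 100
hit rate = 40057 / 40965 * 100
hit rate = 97.78%

97.78%


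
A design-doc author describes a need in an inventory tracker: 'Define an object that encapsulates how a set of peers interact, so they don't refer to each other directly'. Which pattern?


This matches the Mediator pattern

Mediator


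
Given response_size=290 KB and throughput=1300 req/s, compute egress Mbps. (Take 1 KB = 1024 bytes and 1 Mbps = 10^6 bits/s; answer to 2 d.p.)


Formula: Mbps = payload_bytes * RPS * 8 / 1e6
Payload per request = 290 KB = 290 * 1024 = 296960 bytes
Total bytes/sec = 296960 * 1300 = 386048000
Total bits/sec = 386048000 * 8 = 3088384000
Mbps = 3088384000 / 1e6 = 3088.38

3088.38 Mbps


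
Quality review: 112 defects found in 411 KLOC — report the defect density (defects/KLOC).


Defect density = defects / KLOC
Defect density = 112 / 411
Defect density = 0.273 defects/KLOC

0.273 defects/KLOC


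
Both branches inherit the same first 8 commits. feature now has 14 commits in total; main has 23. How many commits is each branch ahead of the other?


Common ancestor: commit #8
feature commits after divergence: 14 - 8 = 6
main commits after divergence: 23 - 8 = 15
feature is 6 commits ahead of main
main is 15 commits ahead of feature

feature ahead: 6, main ahead: 15


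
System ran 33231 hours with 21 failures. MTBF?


Formula: MTBF = Total operating time / Number of failures
MTBF = 33231 / 21
MTBF = 1582.43 hours

1582.43 hours


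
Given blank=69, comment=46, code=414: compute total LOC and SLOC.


Total LOC = blank + comment + code
Total LOC = 69 + 46 + 414 = 529
SLOC (source only) = code = 414

Total LOC: 529, SLOC: 414


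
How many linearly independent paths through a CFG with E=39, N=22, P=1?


Formula: V(G) = E - N + 2P
V(G) = 39 - 22 + 2*1
V(G) = 17 + 2
V(G) = 19

19


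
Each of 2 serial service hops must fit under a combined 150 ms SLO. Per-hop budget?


Formula: per_stage = total_budget / stages
per_stage = 150 / 2
per_stage = 75.0 ms

75.0 ms


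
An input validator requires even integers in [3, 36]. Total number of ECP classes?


Constraint: even integers in [3, 36]
Class 1: x < 3 — out-of-range invalid
Class 2: x in [3,36] but odd — wrong type invalid
Class 3: x in [3,36] and even — valid
Class 4: x > 36 — out-of-range invalid
Total equivalence classes: 4

4 equivalence classes


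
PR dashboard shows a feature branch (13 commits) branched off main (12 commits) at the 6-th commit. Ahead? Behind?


Common ancestor: commit #6
feature commits after divergence: 13 - 6 = 7
main commits after divergence: 12 - 6 = 6
feature is 7 commits ahead of main
main is 6 commits ahead of feature

feature ahead: 7, main ahead: 6


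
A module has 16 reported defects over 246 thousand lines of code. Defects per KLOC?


Defect density = defects / KLOC
Defect density = 16 / 246
Defect density = 0.065 defects/KLOC

0.065 defects/KLOC


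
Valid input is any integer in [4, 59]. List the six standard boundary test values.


Range: [4, 59]
Boundaries: just below min, min, min+1, max-1, max, just above max
Values: [3, 4, 5, 58, 59, 60]

[3, 4, 5, 58, 59, 60]


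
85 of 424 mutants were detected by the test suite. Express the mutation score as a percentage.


Mutation score = killed / total * 100
Mutation score = 85 / 424 * 100
Mutation score = 20.05%

20.05%


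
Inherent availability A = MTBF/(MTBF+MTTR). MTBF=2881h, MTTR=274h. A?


Availability = MTBF / (MTBF + MTTR)
Availability = 2881 / (2881 + 274)
Availability = 2881 / 3155
Availability = 91.3154%

91.3154%


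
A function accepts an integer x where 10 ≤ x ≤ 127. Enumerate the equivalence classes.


Valid range: [10, 127]
Class 1: x < 10 — invalid
Class 2: 10 ≤ x ≤ 127 — valid
Class 3: x > 127 — invalid
Total equivalence classes: 3

3 equivalence classes


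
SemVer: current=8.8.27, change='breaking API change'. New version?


Current: 8.8.27
Change category: 'breaking API change' → major bump
SemVer rule: major bump → increment MAJOR, reset MINOR and PATCH to 0
New: 9.0.0

9.0.0


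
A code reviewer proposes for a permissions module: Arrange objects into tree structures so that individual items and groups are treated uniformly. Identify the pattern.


This matches the Composite pattern

Composite


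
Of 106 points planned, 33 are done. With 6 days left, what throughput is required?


Formula: Required rate = Remaining points / Days left
Remaining = 106 - 33 = 73 points
Required rate = 73 / 6 = 12.17 points/day

12.17 points/day


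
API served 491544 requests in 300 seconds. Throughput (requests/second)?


Formula: throughput = requests / seconds
throughput = 491544 / 300
throughput = 1638.48 requests/second

1638.48 requests/second


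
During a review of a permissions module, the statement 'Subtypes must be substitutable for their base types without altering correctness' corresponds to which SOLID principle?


This describes the Liskov Substitution Principle (LSP)

Liskov Substitution Principle (LSP)


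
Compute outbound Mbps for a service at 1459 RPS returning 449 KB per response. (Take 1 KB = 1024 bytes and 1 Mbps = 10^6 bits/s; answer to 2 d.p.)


Formula: Mbps = payload_bytes * RPS * 8 / 1e6
Payload per request = 449 KB = 449 * 1024 = 459776 bytes
Total bytes/sec = 459776 * 1459 = 670813184
Total bits/sec = 670813184 * 8 = 5366505472
Mbps = 5366505472 / 1e6 = 5366.51

5366.51 Mbps


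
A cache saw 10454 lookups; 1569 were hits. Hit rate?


Formula: hit rate = hits / (hits + misses) * 100
hit rate = 1569 / (1569 + 8885) * 100
hit rate = 1569 / 10454 * 100
hit rate = 15.01%

15.01%


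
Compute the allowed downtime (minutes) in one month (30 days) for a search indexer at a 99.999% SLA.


Formula: allowed downtime = period * (100 - SLA) / 100
Period (month (30 days)) = 43200 minutes
Unavailability fraction = (100 - 99.999) / 100
Allowed downtime = 43200 * (100 - 99.999) / 100
Allowed downtime = 0.432 minutes

0.432 minutes


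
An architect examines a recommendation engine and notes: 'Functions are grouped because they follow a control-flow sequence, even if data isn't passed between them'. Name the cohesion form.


Reasoning: Grouped by order of execution within a routine, not by data flow
Type: Procedural cohesion

Procedural cohesion


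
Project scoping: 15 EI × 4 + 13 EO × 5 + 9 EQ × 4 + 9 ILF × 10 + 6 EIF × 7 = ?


UFP = EI*4 + EO*5 + EQ*4 + ILF*10 + EIF*7
UFP = 15*4 + 13*5 + 9*4 + 9*10 + 6*7
UFP = 60 + 65 + 36 + 90 + 42
UFP = 293

293


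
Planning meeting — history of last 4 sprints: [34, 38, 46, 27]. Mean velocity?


Formula: Avg velocity = Total points / Number of sprints
Points: [34, 38, 46, 27]
Sum = 34 + 38 + 46 + 27 = 145
Avg velocity = 145 / 4 = 36.25 points/sprint

36.25 points/sprint


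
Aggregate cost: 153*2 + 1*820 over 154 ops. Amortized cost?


Formula: Amortized cost = Total cost / Operations
Total cost = (153 * 2) + (1 * 820)
Total cost = 306 + 820 = 1126
Amortized = 1126 / 154 = 7.3117

7.3117


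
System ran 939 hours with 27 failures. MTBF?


Formula: MTBF = Total operating time / Number of failures
MTBF = 939 / 27
MTBF = 34.78 hours

34.78 hours


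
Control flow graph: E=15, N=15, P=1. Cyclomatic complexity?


Formula: V(G) = E - N + 2P
V(G) = 15 - 15 + 2*1
V(G) = 0 + 2
V(G) = 2

2


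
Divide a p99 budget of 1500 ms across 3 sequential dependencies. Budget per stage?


Formula: per_stage = total_budget / stages
per_stage = 1500 / 3
per_stage = 500.0 ms

500.0 ms


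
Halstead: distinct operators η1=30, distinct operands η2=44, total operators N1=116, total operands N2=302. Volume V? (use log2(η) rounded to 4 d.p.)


Formula: V = N * log2(η), where N = N1 + N2 and η = η1 + η2
η = 30 + 44 = 74
N = 116 + 302 = 418
log2(74) ≈ 6.2095
V = 418 * 6.2095 = 2595.57

2595.57


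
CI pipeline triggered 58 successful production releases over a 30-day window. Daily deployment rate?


Formula: deployments per day = releases / days
= 58 / 30
= 1.933 deploys/day
(equivalently, 13.53 deploys/week)

1.933 deploys/day


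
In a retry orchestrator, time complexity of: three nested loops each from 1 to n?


Reasoning: three levels of nesting over n
Complexity: O(n^3)

O(n^3)


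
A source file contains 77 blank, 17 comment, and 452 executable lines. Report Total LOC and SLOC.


Total LOC = blank + comment + code
Total LOC = 77 + 17 + 452 = 546
SLOC (source only) = code = 452

Total LOC: 546, SLOC: 452


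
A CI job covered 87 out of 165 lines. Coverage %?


Coverage = covered / total * 100
Coverage = 87 / 165 * 100
Coverage = 52.73%

52.73%


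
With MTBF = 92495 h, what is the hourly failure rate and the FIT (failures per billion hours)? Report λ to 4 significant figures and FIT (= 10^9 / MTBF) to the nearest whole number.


Formula: λ = 1 / MTBF; FIT = λ × 1e9 = 1e9 / MTBF
λ = 1 / 92495 ≈ 1.081e-05 failures/hour
FIT = 1e9 / 92495 ≈ 10811 failures per 1e9 hours (nearest whole number)

λ = 1.081e-05 /h, FIT = 10811


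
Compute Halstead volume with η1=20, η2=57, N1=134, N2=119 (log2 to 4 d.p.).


Formula: V = N * log2(η), where N = N1 + N2 and η = η1 + η2
η = 20 + 57 = 77
N = 134 + 119 = 253
log2(77) ≈ 6.2668
V = 253 * 6.2668 = 1585.50

1585.50


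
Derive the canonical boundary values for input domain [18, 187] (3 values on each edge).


Range: [18, 187]
Boundaries: just below min, min, min+1, max-1, max, just above max
Values: [17, 18, 19, 186, 187, 188]

[17, 18, 19, 186, 187, 188]


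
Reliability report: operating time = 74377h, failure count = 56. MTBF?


Formula: MTBF = Total operating time / Number of failures
MTBF = 74377 / 56
MTBF = 1328.16 hours

1328.16 hours


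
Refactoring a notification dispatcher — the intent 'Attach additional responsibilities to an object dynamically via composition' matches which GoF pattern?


This matches the Decorator pattern

Decorator


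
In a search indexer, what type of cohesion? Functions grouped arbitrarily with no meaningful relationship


Reasoning: Worst: random grouping
Type: Coincidental cohesion

Coincidental cohesion


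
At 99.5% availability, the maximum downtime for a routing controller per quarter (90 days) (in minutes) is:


Formula: allowed downtime = period * (100 - SLA) / 100
Period (quarter (90 days)) = 129600 minutes
Unavailability fraction = (100 - 99.5) / 100
Allowed downtime = 129600 * (100 - 99.5) / 100
Allowed downtime = 648.0 minutes

648.0 minutes


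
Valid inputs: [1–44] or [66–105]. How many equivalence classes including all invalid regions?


Valid ranges: [1,44] and [66,105]
Class 1: x < 1 — invalid
Class 2: 1 ≤ x ≤ 44 — valid
Class 3: 44 < x < 66 — invalid (gap between ranges)
Class 4: 66 ≤ x ≤ 105 — valid
Class 5: x > 105 — invalid
Total equivalence classes: 5

5 equivalence classes


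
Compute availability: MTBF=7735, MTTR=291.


Availability = MTBF / (MTBF + MTTR)
Availability = 7735 / (7735 + 291)
Availability = 7735 / 8026
Availability = 96.3743%

96.3743%


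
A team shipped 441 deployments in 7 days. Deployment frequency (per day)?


Formula: deployments per day = releases / days
= 441 / 7
= 63.0 deploys/day
(equivalently, 441.0 deploys/week)

63.0 deploys/day


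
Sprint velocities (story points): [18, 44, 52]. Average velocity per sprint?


Formula: Avg velocity = Total points / Number of sprints
Points: [18, 44, 52]
Sum = 18 + 44 + 52 = 114
Avg velocity = 114 / 3 = 38.0 points/sprint

38.0 points/sprint


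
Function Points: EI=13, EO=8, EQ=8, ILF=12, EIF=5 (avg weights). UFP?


UFP = EI*4 + EO*5 + EQ*4 + ILF*10 + EIF*7
UFP = 13*4 + 8*5 + 8*4 + 12*10 + 5*7
UFP = 52 + 40 + 32 + 120 + 35
UFP = 279

279


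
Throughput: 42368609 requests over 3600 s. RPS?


Formula: throughput = requests / seconds
throughput = 42368609 / 3600
throughput = 11769.06 requests/second

11769.06 requests/second


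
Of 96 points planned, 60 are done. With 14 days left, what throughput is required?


Formula: Required rate = Remaining points / Days left
Remaining = 96 - 60 = 36 points
Required rate = 36 / 14 = 2.57 points/day

2.57 points/day


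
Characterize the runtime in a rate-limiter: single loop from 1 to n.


Reasoning: one pass through n items
Complexity: O(n)

O(n)


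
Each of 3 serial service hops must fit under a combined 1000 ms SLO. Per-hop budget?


Formula: per_stage = total_budget / stages
per_stage = 1000 / 3
per_stage = 333.33 ms

333.33 ms


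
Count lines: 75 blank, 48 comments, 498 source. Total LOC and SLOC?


Total LOC = blank + comment + code
Total LOC = 75 + 48 + 498 = 621
SLOC (source only) = code = 498

Total LOC: 621, SLOC: 498


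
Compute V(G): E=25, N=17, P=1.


Formula: V(G) = E - N + 2P
V(G) = 25 - 17 + 2*1
V(G) = 8 + 2
V(G) = 10

10


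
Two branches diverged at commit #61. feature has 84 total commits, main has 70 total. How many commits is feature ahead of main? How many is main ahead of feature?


Common ancestor: commit #61
feature commits after divergence: 84 - 61 = 23
main commits after divergence: 70 - 61 = 9
feature is 23 commits ahead of main
main is 9 commits ahead of feature

feature ahead: 23, main ahead: 9
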